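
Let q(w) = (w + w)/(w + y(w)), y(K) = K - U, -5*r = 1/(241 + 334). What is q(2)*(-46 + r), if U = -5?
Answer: -529004/25875 ≈ -20.445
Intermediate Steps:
r = -1/2875 (r = -1/(5*(241 + 334)) = -⅕/575 = -⅕*1/575 = -1/2875 ≈ -0.00034783)
y(K) = 5 + K (y(K) = K - 1*(-5) = K + 5 = 5 + K)
q(w) = 2*w/(5 + 2*w) (q(w) = (w + w)/(w + (5 + w)) = (2*w)/(5 + 2*w) = 2*w/(5 + 2*w))
q(2)*(-46 + r) = (2*2/(5 + 2*2))*(-46 - 1/2875) = (2*2/(5 + 4))*(-132251/2875) = (2*2/9)*(-132251/2875) = (2*2*(⅑))*(-132251/2875) = (4/9)*(-132251/2875) = -529004/25875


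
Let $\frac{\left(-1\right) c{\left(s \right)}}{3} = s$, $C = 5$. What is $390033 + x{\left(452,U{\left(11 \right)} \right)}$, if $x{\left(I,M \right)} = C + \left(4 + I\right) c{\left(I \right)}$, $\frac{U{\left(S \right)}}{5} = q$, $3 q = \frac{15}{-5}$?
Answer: $-228298$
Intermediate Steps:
$c{\left(s \right)} = - 3 s$
$q = -1$ ($q = \frac{15 \frac{1}{-5}}{3} = \frac{15 \left(- \frac{1}{5}\right)}{3} = \frac{1}{3} \left(-3\right) = -1$)
$U{\left(S \right)} = -5$ ($U{\left(S \right)} = 5 \left(-1\right) = -5$)
$x{\left(I,M \right)} = 5 - 3 I \left(4 + I\right)$ ($x{\left(I,M \right)} = 5 + \left(4 + I\right) \left(- 3 I\right) = 5 - 3 I \left(4 + I\right)$)
$390033 + x{\left(452,U{\left(11 \right)} \right)} = 390033 - \left(5419 + 612912\right) = 390033 - 618331 = -228298$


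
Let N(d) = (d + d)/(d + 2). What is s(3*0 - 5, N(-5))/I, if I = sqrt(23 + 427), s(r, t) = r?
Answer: -sqrt(2)/6 ≈ -0.23570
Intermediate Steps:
N(d) = 2*d/(2 + d) (N(d) = (2*d)/(2 + d) = 2*d/(2 + d))
I = 15*sqrt(2) (I = sqrt(450) = 15*sqrt(2) ≈ 21.213)
s(3*0 - 5, N(-5))/I = (3*0 - 5)/((15*sqrt(2))) = (0 - 5)*(sqrt(2)/30) = -sqrt(2)/6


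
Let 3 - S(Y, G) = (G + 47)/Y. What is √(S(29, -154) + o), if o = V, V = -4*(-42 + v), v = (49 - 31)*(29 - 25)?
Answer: I*√95294/29 ≈ 10.645*I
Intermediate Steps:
v = 72 (v = 18*4 = 72)
S(Y, G) = 3 - (47 + G)/Y (S(Y, G) = 3 - (G + 47)/Y = 3 - (47 + G)/Y)
V = -120 (V = -4*(-42 + 72) = -4*30 = -120)
o = -120
√(S(29, -154) + o) = √((-47 - 1*(-154) + 3*29)/29 - 120) = √((-47 + 154 + 87)/29 - 120) = √((1/29)*194 - 120) = √(194/29 - 120) = √(-3286/29) = I*√95294/29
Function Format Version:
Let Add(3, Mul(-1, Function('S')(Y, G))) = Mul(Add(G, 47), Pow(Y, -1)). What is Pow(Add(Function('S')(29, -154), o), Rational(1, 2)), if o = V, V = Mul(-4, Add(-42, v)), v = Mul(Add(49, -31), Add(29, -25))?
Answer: Mul(Rational(1, 29), I, Pow(95294, Rational(1, 2))) ≈ Mul(10.645, I)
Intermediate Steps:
v = 72 (v = Mul(18, 4) = 72)
Function('S')(Y, G) = Add(3, Mul(-1, Pow(Y, -1), Add(47, G))) (Function('S')(Y, G) = Add(3, Mul(-1, Mul(Add(G, 47), Pow(Y, -1)))) = Add(3, Mul(-1, Mul(Add(47, G), Pow(Y, -1)))) = Add(3, Mul(-1, Mul(Pow(Y, -1), Add(47, G)))) = Add(3, Mul(-1, Pow(Y, -1), Add(47, G))))
V = -120 (V = Mul(-4, Add(-42, 72)) = Mul(-4, 30) = -120)
o = -120
Pow(Add(Function('S')(29, -154), o), Rational(1, 2)) = Pow(Add(Mul(Pow(29, -1), Add(-47, Mul(-1, -154), Mul(3, 29))), -120), Rational(1, 2)) = Pow(Add(Mul(Rational(1, 29), Add(-47, 154, 87)), -120), Rational(1, 2)) = Pow(Add(Mul(Rational(1, 29), 194), -120), Rational(1, 2)) = Pow(Add(Rational(194, 29), -120), Rational(1, 2)) = Pow(Rational(-3286, 29), Rational(1, 2)) = Mul(Rational(1, 29), I, Pow(95294, Rational(1, 2)))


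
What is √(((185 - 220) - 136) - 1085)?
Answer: 2*I*√314 ≈ 35.44*I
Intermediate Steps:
√(((185 - 220) - 136) - 1085) = √((-35 - 136) - 1085) = √(-171 - 1085) = √(-1256) = 2*I*√314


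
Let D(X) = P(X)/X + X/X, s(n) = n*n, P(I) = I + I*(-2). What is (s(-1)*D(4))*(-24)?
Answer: 0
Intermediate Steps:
P(I) = -I (P(I) = I - 2*I = -I)
s(n) = n²
D(X) = 0 (D(X) = (-X)/X + X/X = -1 + 1 = 0)
(s(-1)*D(4))*(-24) = ((-1)²*0)*(-24) = (1*0)*(-24) = 0*(-24) = 0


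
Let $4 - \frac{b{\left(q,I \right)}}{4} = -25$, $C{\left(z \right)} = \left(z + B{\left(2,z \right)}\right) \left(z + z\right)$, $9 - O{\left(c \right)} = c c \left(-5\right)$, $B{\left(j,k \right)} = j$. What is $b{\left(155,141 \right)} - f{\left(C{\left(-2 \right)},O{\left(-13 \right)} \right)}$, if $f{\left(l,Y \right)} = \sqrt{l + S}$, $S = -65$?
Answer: $116 - i \sqrt{65} \approx 116.0 - 8.0623 i$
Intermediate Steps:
$O{\left(c \right)} = 9 + 5 c^{2}$ ($O{\left(c \right)} = 9 - c c \left(-5\right) = 9 - c^{2} \left(-5\right) = 9 - - 5 c^{2} = 9 + 5 c^{2}$)
$C{\left(z \right)} = 2 z \left(2 + z\right)$ ($C{\left(z \right)} = \left(z + 2\right) \left(z + z\right) = \left(2 + z\right) 2 z = 2 z \left(2 + z\right)$)
$b{\left(q,I \right)} = 116$ ($b{\left(q,I \right)} = 16 - -100 = 16 + 100 = 116$)
$f{\left(l,Y \right)} = \sqrt{-65 + l}$ ($f{\left(l,Y \right)} = \sqrt{l - 65} = \sqrt{-65 + l}$)
$b{\left(155,141 \right)} - f{\left(C{\left(-2 \right)},O{\left(-13 \right)} \right)} = 116 - \sqrt{-65 + 2 \left(-2\right) \left(2 - 2\right)} = 116 - \sqrt{-65 + 2 \left(-2\right) 0} = 116 - \sqrt{-65 + 0} = 116 - \sqrt{-65} = 116 - i \sqrt{65}$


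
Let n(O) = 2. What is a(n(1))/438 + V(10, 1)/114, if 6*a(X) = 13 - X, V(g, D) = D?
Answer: 647/49932 ≈ 0.012958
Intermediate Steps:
a(X) = 13/6 - X/6 (a(X) = (13 - X)/6 = 13/6 - X/6)
a(n(1))/438 + V(10, 1)/114 = (13/6 - ⅙*2)/438 + 1/114 = (13/6 - ⅓)*(1/438) + 1*(1/114) = (11/6)*(1/438) + 1/114 = 11/2628 + 1/114 = 647/49932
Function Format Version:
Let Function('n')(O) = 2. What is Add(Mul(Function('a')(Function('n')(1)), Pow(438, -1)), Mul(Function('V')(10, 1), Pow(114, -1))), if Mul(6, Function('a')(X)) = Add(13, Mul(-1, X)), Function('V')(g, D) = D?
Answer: Rational(647, 49932) ≈ 0.012958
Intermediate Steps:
Function('a')(X) = Add(Rational(13, 6), Mul(Rational(-1, 6), X)) (Function('a')(X) = Mul(Rational(1, 6), Add(13, Mul(-1, X))) = Add(Rational(13, 6), Mul(Rational(-1, 6), X)))
Add(Mul(Function('a')(Function('n')(1)), Pow(438, -1)), Mul(Function('V')(10, 1), Pow(114, -1))) = Add(Mul(Add(Rational(13, 6), Mul(Rational(-1, 6), 2)), Pow(438, -1)), Mul(1, Pow(114, -1))) = Add(Mul(Add(Rational(13, 6), Rational(-1, 3)), Rational(1, 438)), Mul(1, Rational(1, 114))) = Add(Mul(Rational(11, 6), Rational(1, 438)), Rational(1, 114)) = Add(Rational(11, 2628), Rational(1, 114)) = Rational(647, 49932)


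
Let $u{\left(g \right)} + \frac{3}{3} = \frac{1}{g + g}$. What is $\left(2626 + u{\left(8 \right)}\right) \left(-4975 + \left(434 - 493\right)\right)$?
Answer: $- \frac{105716517}{8} \approx -1.3215 \cdot 10^{7}$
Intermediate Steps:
$u{\left(g \right)} = -1 + \frac{1}{2 g}$ ($u{\left(g \right)} = -1 + \frac{1}{g + g} = -1 + \frac{1}{2 g}$)
$\left(2626 + u{\left(8 \right)}\right) \left(-4975 + \left(434 - 493\right)\right) = \left(2626 + \frac{\frac{1}{2} - 8}{8}\right) \left(-4975 + \left(434 - 493\right)\right) = \left(2626 + \frac{1}{8} \left(- \frac{15}{2}\right)\right) \left(-4975 - 59\right) = \left(2626 - \frac{15}{16}\right) \left(-5034\right) = \frac{42001}{16} \left(-5034\right) = - \frac{105716517}{8}$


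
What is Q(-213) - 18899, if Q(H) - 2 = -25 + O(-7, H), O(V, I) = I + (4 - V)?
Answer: -19124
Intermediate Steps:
O(V, I) = 4 + I - V
Q(H) = -12 + H (Q(H) = 2 + (-25 + (4 + H - 1*(-7))) = 2 + (-25 + (4 + H + 7)) = 2 + (-25 + (11 + H)) = 2 + (-14 + H) = -12 + H)
Q(-213) - 18899 = (-12 - 213) - 18899 = -225 - 18899 = -19124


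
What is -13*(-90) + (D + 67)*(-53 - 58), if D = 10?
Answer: -7377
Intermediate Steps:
-13*(-90) + (D + 67)*(-53 - 58) = -13*(-90) + (10 + 67)*(-53 - 58) = 1170 + 77*(-111) = 1170 - 8547 = -7377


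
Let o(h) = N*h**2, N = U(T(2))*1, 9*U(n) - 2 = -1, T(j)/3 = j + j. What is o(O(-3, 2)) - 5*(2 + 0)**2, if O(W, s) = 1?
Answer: -179/9 ≈ -19.889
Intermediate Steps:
T(j) = 6*j (T(j) = 3*(j + j) = 3*(2*j) = 6*j)
U(n) = 1/9 (U(n) = 2/9 + (1/9)*(-1) = 2/9 - 1/9 = 1/9)
N = 1/9 (N = (1/9)*1 = 1/9 ≈ 0.11111)
o(h) = h**2/9
o(O(-3, 2)) - 5*(2 + 0)**2 = (1/9)*1**2 - 5*(2 + 0)**2 = (1/9)*1 - 5*2**2 = 1/9 - 5*4 = 1/9 - 20 = -179/9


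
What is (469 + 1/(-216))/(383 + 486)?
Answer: 101303/187704 ≈ 0.53970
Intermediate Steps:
(469 + 1/(-216))/(383 + 486) = (469 - 1/216)/869 = (101303/216)*(1/869) = 101303/187704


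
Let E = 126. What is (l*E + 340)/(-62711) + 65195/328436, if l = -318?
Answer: 17136549053/20596549996 ≈ 0.83201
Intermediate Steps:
(l*E + 340)/(-62711) + 65195/328436 = (-318*126 + 340)/(-62711) + 65195/328436 = (-40068 + 340)*(-1/62711) + 65195*(1/328436) = -39728*(-1/62711) + 65195/328436 = 39728/62711 + 65195/328436 = 17136549053/20596549996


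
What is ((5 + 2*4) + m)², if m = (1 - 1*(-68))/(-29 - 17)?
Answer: 529/4 ≈ 132.25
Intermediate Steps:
m = -3/2 (m = (1 + 68)/(-46) = 69*(-1/46) = -3/2 ≈ -1.5000)
((5 + 2*4) + m)² = ((5 + 2*4) - 3/2)² = ((5 + 8) - 3/2)² = (13 - 3/2)² = (23/2)² = 529/4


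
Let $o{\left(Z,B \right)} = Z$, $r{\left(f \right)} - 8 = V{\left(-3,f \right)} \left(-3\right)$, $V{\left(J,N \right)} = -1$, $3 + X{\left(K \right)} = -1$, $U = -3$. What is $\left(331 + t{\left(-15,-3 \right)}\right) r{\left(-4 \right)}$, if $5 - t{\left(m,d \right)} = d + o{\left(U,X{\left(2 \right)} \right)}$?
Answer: $3762$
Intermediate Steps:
$X{\left(K \right)} = -4$ ($X{\left(K \right)} = -3 - 1 = -4$)
$r{\left(f \right)} = 11$ ($r{\left(f \right)} = 8 - -3 = 8 + 3 = 11$)
$t{\left(m,d \right)} = 8 - d$ ($t{\left(m,d \right)} = 5 - \left(d - 3\right) = 5 - \left(-3 + d\right) = 8 - d$)
$\left(331 + t{\left(-15,-3 \right)}\right) r{\left(-4 \right)} = \left(331 + \left(8 - -3\right)\right) 11 = \left(331 + \left(8 + 3\right)\right) 11 = \left(331 + 11\right) 11 = 342 \cdot 11 = 3762$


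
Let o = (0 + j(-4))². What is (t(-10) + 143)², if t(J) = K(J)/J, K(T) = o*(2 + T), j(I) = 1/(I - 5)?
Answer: 3354610561/164025 ≈ 20452.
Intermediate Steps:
j(I) = 1/(-5 + I)
o = 1/81 (o = (0 + 1/(-5 - 4))² = (0 + 1/(-9))² = (0 - ⅑)² = (-⅑)² = 1/81 ≈ 0.012346)
K(T) = 2/81 + T/81 (K(T) = (2 + T)/81 = 2/81 + T/81)
t(J) = (2/81 + J/81)/J
(t(-10) + 143)² = ((1/81)*(2 - 10)/(-10) + 143)² = ((1/81)*(-⅒)*(-8) + 143)² = (4/405 + 143)² = (57919/405)² = 3354610561/164025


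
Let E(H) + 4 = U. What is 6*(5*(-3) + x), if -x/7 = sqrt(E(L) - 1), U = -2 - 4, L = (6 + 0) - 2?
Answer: -90 - 42*I*sqrt(11) ≈ -90.0 - 139.3*I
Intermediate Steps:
L = 4 (L = 6 - 2 = 4)
U = -6
E(H) = -10 (E(H) = -4 - 6 = -10)
x = -7*I*sqrt(11) (x = -7*sqrt(-10 - 1) = -7*I*sqrt(11) ≈ -23.216*I)
6*(5*(-3) + x) = 6*(5*(-3) - 7*I*sqrt(11)) = 6*(-15 - 7*I*sqrt(11)) = -90 - 42*I*sqrt(11)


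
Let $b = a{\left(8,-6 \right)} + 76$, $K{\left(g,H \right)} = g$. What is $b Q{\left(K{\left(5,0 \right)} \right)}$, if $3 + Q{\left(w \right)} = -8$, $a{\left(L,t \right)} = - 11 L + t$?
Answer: $198$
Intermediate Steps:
$a{\left(L,t \right)} = t - 11 L$
$Q{\left(w \right)} = -11$ ($Q{\left(w \right)} = -3 - 8 = -11$)
$b = -18$ ($b = \left(-6 - 88\right) + 76 = -94 + 76 = -18$)
$b Q{\left(K{\left(5,0 \right)} \right)} = \left(-18\right) \left(-11\right) = 198$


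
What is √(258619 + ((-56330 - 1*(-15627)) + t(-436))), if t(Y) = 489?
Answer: 209*√5 ≈ 467.34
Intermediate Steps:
√(258619 + ((-56330 - 1*(-15627)) + t(-436))) = √(258619 + ((-56330 - 1*(-15627)) + 489)) = √(258619 + ((-56330 + 15627) + 489)) = √(258619 + (-40703 + 489)) = √(258619 - 40214) = √218405 = 209*√5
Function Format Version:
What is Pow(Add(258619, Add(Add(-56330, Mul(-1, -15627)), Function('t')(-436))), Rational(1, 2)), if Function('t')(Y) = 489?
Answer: Mul(209, Pow(5, Rational(1, 2))) ≈ 467.34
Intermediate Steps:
Pow(Add(258619, Add(Add(-56330, Mul(-1, -15627)), Function('t')(-436))), Rational(1, 2)) = Pow(Add(258619, Add(Add(-56330, Mul(-1, -15627)), 489)), Rational(1, 2)) = Pow(Add(258619, Add(Add(-56330, 15627), 489)), Rational(1, 2)) = Pow(Add(258619, Add(-40703, 489)), Rational(1, 2)) = Pow(Add(258619, -40214), Rational(1, 2)) = Pow(218405, Rational(1, 2)) = Mul(209, Pow(5, Rational(1, 2)))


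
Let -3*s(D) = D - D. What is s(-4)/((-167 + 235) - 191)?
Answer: 0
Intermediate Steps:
s(D) = 0 (s(D) = -(D - D)/3 = -1/3*0 = 0)
s(-4)/((-167 + 235) - 191) = 0/((-167 + 235) - 191) = 0/(68 - 191) = 0/(-123) = 0*(-1/123) = 0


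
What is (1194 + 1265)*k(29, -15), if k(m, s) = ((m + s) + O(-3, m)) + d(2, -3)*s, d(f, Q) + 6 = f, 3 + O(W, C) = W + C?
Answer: 238523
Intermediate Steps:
O(W, C) = -3 + C + W (O(W, C) = -3 + (W + C) = -3 + (C + W) = -3 + C + W)
d(f, Q) = -6 + f
k(m, s) = -6 - 3*s + 2*m (k(m, s) = ((m + s) + (-3 + m - 3)) + (-6 + 2)*s = ((m + s) + (-6 + m)) - 4*s = (-6 + s + 2*m) - 4*s = -6 - 3*s + 2*m)
(1194 + 1265)*k(29, -15) = (1194 + 1265)*(-6 - 3*(-15) + 2*29) = 2459*(-6 + 45 + 58) = 2459*97 = 238523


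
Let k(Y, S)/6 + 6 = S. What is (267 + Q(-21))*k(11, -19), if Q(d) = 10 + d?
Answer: -38400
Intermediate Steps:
k(Y, S) = -36 + 6*S
(267 + Q(-21))*k(11, -19) = (267 + (10 - 21))*(-36 + 6*(-19)) = (267 - 11)*(-36 - 114) = 256*(-150) = -38400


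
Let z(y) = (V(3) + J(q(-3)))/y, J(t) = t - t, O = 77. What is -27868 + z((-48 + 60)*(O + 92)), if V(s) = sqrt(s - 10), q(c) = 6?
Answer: -27868 + I*sqrt(7)/2028 ≈ -27868.0 + 0.0013046*I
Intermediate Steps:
V(s) = sqrt(-10 + s)
J(t) = 0
z(y) = I*sqrt(7)/y (z(y) = (sqrt(-10 + 3) + 0)/y = (sqrt(-7) + 0)/y = (I*sqrt(7) + 0)/y = (I*sqrt(7))/y = I*sqrt(7)/y)
-27868 + z((-48 + 60)*(O + 92)) = -27868 + I*sqrt(7)/(((-48 + 60)*(77 + 92))) = -27868 + I*sqrt(7)/((12*169)) = -27868 + I*sqrt(7)/2028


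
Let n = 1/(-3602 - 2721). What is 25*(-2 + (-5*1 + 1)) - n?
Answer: -948449/6323 ≈ -150.00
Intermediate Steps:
n = -1/6323 (n = 1/(-6323) = -1/6323 ≈ -0.00015815)
25*(-2 + (-5*1 + 1)) - n = 25*(-2 + (-5*1 + 1)) - 1*(-1/6323) = 25*(-2 + (-5 + 1)) + 1/6323 = 25*(-2 - 4) + 1/6323 = 25*(-6) + 1/6323 = -150 + 1/6323 = -948449/6323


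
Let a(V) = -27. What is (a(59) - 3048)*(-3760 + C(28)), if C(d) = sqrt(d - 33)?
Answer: 11562000 - 3075*I*sqrt(5) ≈ 1.1562e+7 - 6875.9*I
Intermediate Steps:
C(d) = sqrt(-33 + d)
(a(59) - 3048)*(-3760 + C(28)) = (-27 - 3048)*(-3760 + sqrt(-33 + 28)) = -3075*(-3760 + sqrt(-5)) = -3075*(-3760 + I*sqrt(5)) = 11562000 - 3075*I*sqrt(5)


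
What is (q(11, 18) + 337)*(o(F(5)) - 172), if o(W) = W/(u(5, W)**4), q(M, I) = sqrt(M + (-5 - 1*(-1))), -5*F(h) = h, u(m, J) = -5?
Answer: -36227837/625 - 107501*sqrt(7)/625 ≈ -58420.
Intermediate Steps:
F(h) = -h/5
q(M, I) = sqrt(-4 + M) (q(M, I) = sqrt(M + (-5 + 1)) = sqrt(M - 4) = sqrt(-4 + M))
o(W) = W/625 (o(W) = W/((-5)**4) = W/625)
(q(11, 18) + 337)*(o(F(5)) - 172) = (sqrt(-4 + 11) + 337)*((-1/5*5)/625 - 172) = (sqrt(7) + 337)*((1/625)*(-1) - 172) = (337 + sqrt(7))*(-1/625 - 172) = (337 + sqrt(7))*(-107501/625) = -36227837/625 - 107501*sqrt(7)/625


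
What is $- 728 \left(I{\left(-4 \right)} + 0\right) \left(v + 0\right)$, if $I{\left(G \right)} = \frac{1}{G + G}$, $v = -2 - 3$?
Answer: $-455$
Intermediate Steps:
$v = -5$
$I{\left(G \right)} = \frac{1}{2 G}$
$- 728 \left(I{\left(-4 \right)} + 0\right) \left(v + 0\right) = - 728 \left(\frac{1}{2 \left(-4\right)} + 0\right) \left(-5 + 0\right) = - 728 \left(\frac{1}{2} \left(- \frac{1}{4}\right) + 0\right) \left(-5\right) = - 728 \left(- \frac{1}{8} + 0\right) \left(-5\right) = - 728 \left(\left(- \frac{1}{8}\right) \left(-5\right)\right) = \left(-728\right) \frac{5}{8} = -455$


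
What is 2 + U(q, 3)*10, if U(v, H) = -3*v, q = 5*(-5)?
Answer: 752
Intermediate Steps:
q = -25
2 + U(q, 3)*10 = 2 - 3*(-25)*10 = 2 + 75*10 = 2 + 750 = 752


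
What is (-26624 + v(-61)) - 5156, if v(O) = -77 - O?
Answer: -31796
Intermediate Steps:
(-26624 + v(-61)) - 5156 = (-26624 + (-77 - 1*(-61))) - 5156 = (-26624 + (-77 + 61)) - 5156 = (-26624 - 16) - 5156 = -26640 - 5156 = -31796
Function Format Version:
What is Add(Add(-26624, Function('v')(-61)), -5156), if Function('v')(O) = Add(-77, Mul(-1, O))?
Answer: -31796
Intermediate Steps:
Add(Add(-26624, Function('v')(-61)), -5156) = Add(Add(-26624, Add(-77, Mul(-1, -61))), -5156) = Add(Add(-26624, Add(-77, 61)), -5156) = Add(Add(-26624, -16), -5156) = Add(-26640, -5156) = -31796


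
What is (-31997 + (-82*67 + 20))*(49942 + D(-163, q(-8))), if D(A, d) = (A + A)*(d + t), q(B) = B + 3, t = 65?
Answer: -1138443922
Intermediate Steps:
q(B) = 3 + B
D(A, d) = 2*A*(65 + d) (D(A, d) = (A + A)*(d + 65) = (2*A)*(65 + d) = 2*A*(65 + d))
(-31997 + (-82*67 + 20))*(49942 + D(-163, q(-8))) = (-31997 + (-82*67 + 20))*(49942 + 2*(-163)*(65 + (3 - 8))) = (-31997 + (-5494 + 20))*(49942 + 2*(-163)*(65 - 5)) = (-31997 - 5474)*(49942 + 2*(-163)*60) = -37471*(49942 - 19560) = -37471*30382 = -1138443922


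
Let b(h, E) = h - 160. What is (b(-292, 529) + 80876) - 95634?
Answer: -15210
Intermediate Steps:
b(h, E) = -160 + h
(b(-292, 529) + 80876) - 95634 = ((-160 - 292) + 80876) - 95634 = (-452 + 80876) - 95634 = 80424 - 95634 = -15210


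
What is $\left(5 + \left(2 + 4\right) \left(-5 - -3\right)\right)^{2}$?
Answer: $49$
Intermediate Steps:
$\left(5 + \left(2 + 4\right) \left(-5 - -3\right)\right)^{2} = \left(5 + 6 \left(-5 + 3\right)\right)^{2} = \left(5 + 6 \left(-2\right)\right)^{2} = \left(5 - 12\right)^{2} = \left(-7\right)^{2} = 49$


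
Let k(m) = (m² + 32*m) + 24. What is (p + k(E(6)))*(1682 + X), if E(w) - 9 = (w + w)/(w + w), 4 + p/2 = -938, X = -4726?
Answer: 4383360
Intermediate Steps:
p = -1884 (p = -8 + 2*(-938) = -8 - 1876 = -1884)
E(w) = 10 (E(w) = 9 + (w + w)/(w + w) = 9 + (2*w)/((2*w)) = 9 + (2*w)*(1/(2*w)) = 9 + 1 = 10)
k(m) = 24 + m² + 32*m
(p + k(E(6)))*(1682 + X) = (-1884 + (24 + 10² + 32*10))*(1682 - 4726) = (-1884 + (24 + 100 + 320))*(-3044) = (-1884 + 444)*(-3044) = -1440*(-3044) = 4383360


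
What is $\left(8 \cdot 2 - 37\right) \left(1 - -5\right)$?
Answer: $-126$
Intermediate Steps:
$\left(8 \cdot 2 - 37\right) \left(1 - -5\right) = \left(16 - 37\right) \left(1 + 5\right) = \left(-21\right) 6 = -126$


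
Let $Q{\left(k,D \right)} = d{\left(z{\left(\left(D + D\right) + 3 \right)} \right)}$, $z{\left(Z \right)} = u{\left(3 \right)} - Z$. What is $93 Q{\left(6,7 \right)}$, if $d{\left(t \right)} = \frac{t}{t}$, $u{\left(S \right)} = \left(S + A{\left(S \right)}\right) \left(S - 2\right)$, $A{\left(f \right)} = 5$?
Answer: $93$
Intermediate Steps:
$u{\left(S \right)} = \left(-2 + S\right) \left(5 + S\right)$ ($u{\left(S \right)} = \left(S + 5\right) \left(S - 2\right) = \left(5 + S\right) \left(-2 + S\right) = \left(-2 + S\right) \left(5 + S\right)$)
$z{\left(Z \right)} = 8 - Z$ ($z{\left(Z \right)} = \left(-10 + 3^{2} + 3 \cdot 3\right) - Z = \left(-10 + 9 + 9\right) - Z = 8 - Z$)
$d{\left(t \right)} = 1$
$Q{\left(k,D \right)} = 1$
$93 Q{\left(6,7 \right)} = 93 \cdot 1 = 93$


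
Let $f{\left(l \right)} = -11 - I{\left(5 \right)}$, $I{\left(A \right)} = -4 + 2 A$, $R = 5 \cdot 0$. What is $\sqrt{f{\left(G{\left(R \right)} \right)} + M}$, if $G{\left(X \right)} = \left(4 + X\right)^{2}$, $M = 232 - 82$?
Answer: $\sqrt{133} \approx 11.533$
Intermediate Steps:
$R = 0$
$M = 150$ ($M = 232 - 82 = 150$)
$f{\left(l \right)} = -17$ ($f{\left(l \right)} = -11 - \left(-4 + 2 \cdot 5\right) = -11 - \left(-4 + 10\right) = -11 - 6 = -17$)
$\sqrt{f{\left(G{\left(R \right)} \right)} + M} = \sqrt{-17 + 150} = \sqrt{133}$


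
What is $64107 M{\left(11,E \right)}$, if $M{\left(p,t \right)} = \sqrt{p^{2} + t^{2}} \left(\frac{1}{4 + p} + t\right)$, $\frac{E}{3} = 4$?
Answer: $\frac{3867789 \sqrt{265}}{5} \approx 1.2593 \cdot 10^{7}$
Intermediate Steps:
$E = 12$ ($E = 3 \cdot 4 = 12$)
$M{\left(p,t \right)} = \sqrt{p^{2} + t^{2}} \left(t + \frac{1}{4 + p}\right)$
$64107 M{\left(11,E \right)} = 64107 \frac{\sqrt{11^{2} + 12^{2}} \left(1 + 4 \cdot 12 + 11 \cdot 12\right)}{4 + 11} = 64107 \frac{\sqrt{121 + 144} \left(1 + 48 + 132\right)}{15} = 64107 \cdot \frac{1}{15} \sqrt{265} \cdot 181 = 64107 \frac{181 \sqrt{265}}{15} = \frac{3867789 \sqrt{265}}{5}$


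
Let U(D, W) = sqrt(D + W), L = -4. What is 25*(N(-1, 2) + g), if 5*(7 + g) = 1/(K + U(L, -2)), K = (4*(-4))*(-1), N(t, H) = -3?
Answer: 5*(-50*sqrt(6) + 799*I)/(sqrt(6) - 16*I) ≈ -249.69 - 0.046746*I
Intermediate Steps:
K = 16 (K = -16*(-1) = 16)
g = -7 + 1/(5*(16 + I*sqrt(6))) (g = -7 + 1/(5*(16 + sqrt(-4 - 2))) = -7 + 1/(5*(16 + sqrt(-6))) = -7 + 1/(5*(16 + I*sqrt(6))) ≈ -6.9878 - 0.0018698*I)
25*(N(-1, 2) + g) = 25*(-3 + (-35*sqrt(6) + 559*I)/(5*(sqrt(6) - 16*I))) = -75 + 5*(-35*sqrt(6) + 559*I)/(sqrt(6) - 16*I)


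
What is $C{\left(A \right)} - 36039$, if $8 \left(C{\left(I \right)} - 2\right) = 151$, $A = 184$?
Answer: $- \frac{288145}{8} \approx -36018.0$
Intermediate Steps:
$C{\left(I \right)} = \frac{167}{8}$ ($C{\left(I \right)} = 2 + \frac{1}{8} \cdot 151 = 2 + \frac{151}{8} = \frac{167}{8}$)
$C{\left(A \right)} - 36039 = \frac{167}{8} - 36039 = - \frac{288145}{8}$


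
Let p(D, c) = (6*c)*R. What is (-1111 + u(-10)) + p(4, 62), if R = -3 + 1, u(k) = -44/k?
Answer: -9253/5 ≈ -1850.6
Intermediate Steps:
R = -2
p(D, c) = -12*c (p(D, c) = (6*c)*(-2) = -12*c)
(-1111 + u(-10)) + p(4, 62) = (-1111 - 44/(-10)) - 12*62 = (-1111 - 44*(-⅒)) - 744 = (-1111 + 22/5) - 744 = -5533/5 - 744 = -9253/5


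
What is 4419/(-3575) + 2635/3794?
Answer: -7345561/13563550 ≈ -0.54157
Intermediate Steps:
4419/(-3575) + 2635/3794 = 4419*(-1/3575) + 2635*(1/3794) = -4419/3575 + 2635/3794 = -7345561/13563550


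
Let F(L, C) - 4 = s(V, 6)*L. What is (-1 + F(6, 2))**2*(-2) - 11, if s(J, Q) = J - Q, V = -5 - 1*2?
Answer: -11261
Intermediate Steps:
V = -7 (V = -5 - 2 = -7)
F(L, C) = 4 - 13*L (F(L, C) = 4 + (-7 - 1*6)*L = 4 + (-7 - 6)*L = 4 - 13*L)
(-1 + F(6, 2))**2*(-2) - 11 = (-1 + (4 - 13*6))**2*(-2) - 11 = (-1 + (4 - 78))**2*(-2) - 11 = (-1 - 74)**2*(-2) - 11 = (-75)**2*(-2) - 11 = 5625*(-2) - 11 = -11250 - 11 = -11261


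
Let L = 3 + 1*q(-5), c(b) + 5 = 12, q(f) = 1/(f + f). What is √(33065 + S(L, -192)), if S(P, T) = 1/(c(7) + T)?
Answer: 4*√70728090/185 ≈ 181.84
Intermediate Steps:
q(f) = 1/(2*f)
c(b) = 7 (c(b) = -5 + 12 = 7)
L = 29/10 (L = 3 + 1*((½)/(-5)) = 3 + 1*((½)*(-⅕)) = 3 + 1*(-⅒) = 3 - ⅒ = 29/10 ≈ 2.9000)
S(P, T) = 1/(7 + T)
√(33065 + S(L, -192)) = √(33065 + 1/(7 - 192)) = √(33065 + 1/(-185)) = √(33065 - 1/185) = √(6117024/185) = 4*√70728090/185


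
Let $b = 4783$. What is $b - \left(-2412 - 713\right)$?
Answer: $7908$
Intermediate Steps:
$b - \left(-2412 - 713\right) = 4783 - \left(-2412 - 713\right) = 4783 - -3125 = 4783 + 3125 = 7908$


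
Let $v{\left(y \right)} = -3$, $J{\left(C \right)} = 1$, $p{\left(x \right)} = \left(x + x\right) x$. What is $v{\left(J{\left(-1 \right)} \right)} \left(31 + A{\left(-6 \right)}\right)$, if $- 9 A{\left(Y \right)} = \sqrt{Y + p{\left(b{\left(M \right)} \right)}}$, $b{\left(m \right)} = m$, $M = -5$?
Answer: $-93 + \frac{2 \sqrt{11}}{3} \approx -90.789$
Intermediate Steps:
$p{\left(x \right)} = 2 x^{2}$ ($p{\left(x \right)} = 2 x x = 2 x^{2}$)
$A{\left(Y \right)} = - \frac{\sqrt{50 + Y}}{9}$ ($A{\left(Y \right)} = - \frac{\sqrt{Y + 2 \left(-5\right)^{2}}}{9} = - \frac{\sqrt{Y + 2 \cdot 25}}{9} = - \frac{\sqrt{Y + 50}}{9} = - \frac{\sqrt{50 + Y}}{9}$)
$v{\left(J{\left(-1 \right)} \right)} \left(31 + A{\left(-6 \right)}\right) = - 3 \left(31 - \frac{\sqrt{50 - 6}}{9}\right) = - 3 \left(31 - \frac{\sqrt{44}}{9}\right) = - 3 \left(31 - \frac{2 \sqrt{11}}{9}\right) = -93 + \frac{2 \sqrt{11}}{3}$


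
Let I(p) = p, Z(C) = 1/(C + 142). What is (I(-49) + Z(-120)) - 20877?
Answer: -460371/22 ≈ -20926.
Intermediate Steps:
Z(C) = 1/(142 + C)
(I(-49) + Z(-120)) - 20877 = (-49 + 1/(142 - 120)) - 20877 = (-49 + 1/22) - 20877 = -1077/22 - 20877 = -460371/22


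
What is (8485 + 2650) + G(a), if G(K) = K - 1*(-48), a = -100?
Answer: 11083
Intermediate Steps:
G(K) = 48 + K (G(K) = K + 48 = 48 + K)
(8485 + 2650) + G(a) = (8485 + 2650) + (48 - 100) = 11135 - 52 = 11083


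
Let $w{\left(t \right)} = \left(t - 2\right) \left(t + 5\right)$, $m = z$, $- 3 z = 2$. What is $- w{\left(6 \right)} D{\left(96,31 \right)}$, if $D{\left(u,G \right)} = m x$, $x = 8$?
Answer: $\frac{704}{3} \approx 234.67$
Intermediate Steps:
$z = - \frac{2}{3}$ ($z = \left(- \frac{1}{3}\right) 2 = - \frac{2}{3} \approx -0.66667$)
$m = - \frac{2}{3} \approx -0.66667$
$D{\left(u,G \right)} = - \frac{16}{3}$ ($D{\left(u,G \right)} = \left(- \frac{2}{3}\right) 8 = - \frac{16}{3}$)
$w{\left(t \right)} = \left(-2 + t\right) \left(5 + t\right)$
$- w{\left(6 \right)} D{\left(96,31 \right)} = - (-10 + 6^{2} + 3 \cdot 6) \left(- \frac{16}{3}\right) = - (-10 + 36 + 18) \left(- \frac{16}{3}\right) = \left(-1\right) 44 \left(- \frac{16}{3}\right) = \left(-44\right) \left(- \frac{16}{3}\right) = \frac{704}{3}$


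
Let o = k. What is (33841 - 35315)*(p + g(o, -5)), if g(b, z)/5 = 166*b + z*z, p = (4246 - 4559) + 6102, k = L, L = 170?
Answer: -216698636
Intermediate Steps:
k = 170
o = 170
p = 5789 (p = -313 + 6102 = 5789)
g(b, z) = 5*z² + 830*b (g(b, z) = 5*(166*b + z*z) = 5*(166*b + z²) = 5*(z² + 166*b) = 5*z² + 830*b)
(33841 - 35315)*(p + g(o, -5)) = (33841 - 35315)*(5789 + (5*(-5)² + 830*170)) = -1474*(5789 + (5*25 + 141100)) = -1474*(5789 + (125 + 141100)) = -1474*(5789 + 141225) = -1474*147014 = -216698636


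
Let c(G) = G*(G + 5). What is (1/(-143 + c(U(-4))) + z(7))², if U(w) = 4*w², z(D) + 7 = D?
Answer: 1/18258529 ≈ 5.4769e-8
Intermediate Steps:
z(D) = -7 + D
c(G) = G*(5 + G)
(1/(-143 + c(U(-4))) + z(7))² = (1/(-143 + (4*(-4)²)*(5 + 4*(-4)²)) + (-7 + 7))² = (1/(-143 + (4*16)*(5 + 4*16)) + 0)² = (1/(-143 + 64*(5 + 64)) + 0)² = (1/(-143 + 64*69) + 0)² = (1/(-143 + 4416) + 0)² = (1/4273 + 0)² = (1/4273)² = 1/18258529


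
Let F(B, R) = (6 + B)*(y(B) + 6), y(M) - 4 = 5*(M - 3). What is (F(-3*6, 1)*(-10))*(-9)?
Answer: 102600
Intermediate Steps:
y(M) = -11 + 5*M (y(M) = 4 + 5*(M - 3) = 4 + 5*(-3 + M) = 4 + (-15 + 5*M) = -11 + 5*M)
F(B, R) = (-5 + 5*B)*(6 + B) (F(B, R) = (6 + B)*((-11 + 5*B) + 6) = (6 + B)*(-5 + 5*B) = (-5 + 5*B)*(6 + B))
(F(-3*6, 1)*(-10))*(-9) = ((-30 + 5*(-3*6)² + 25*(-3*6))*(-10))*(-9) = ((-30 + 5*(-18)² + 25*(-18))*(-10))*(-9) = ((-30 + 5*324 - 450)*(-10))*(-9) = ((-30 + 1620 - 450)*(-10))*(-9) = (1140*(-10))*(-9) = -11400*(-9) = 102600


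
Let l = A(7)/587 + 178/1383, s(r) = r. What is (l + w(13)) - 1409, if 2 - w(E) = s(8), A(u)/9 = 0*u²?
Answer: -1956767/1383 ≈ -1414.9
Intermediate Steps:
A(u) = 0 (A(u) = 9*(0*u²) = 9*0 = 0)
w(E) = -6 (w(E) = 2 - 1*8 = 2 - 8 = -6)
l = 178/1383 (l = 0/587 + 178/1383 = 0*(1/587) + 178*(1/1383) = 0 + 178/1383 = 178/1383 ≈ 0.12871)
(l + w(13)) - 1409 = (178/1383 - 6) - 1409 = -8120/1383 - 1409 = -1956767/1383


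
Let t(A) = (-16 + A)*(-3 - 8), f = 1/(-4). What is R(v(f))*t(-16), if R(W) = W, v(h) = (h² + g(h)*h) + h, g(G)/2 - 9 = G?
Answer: -1606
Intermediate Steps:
g(G) = 18 + 2*G
f = -¼ ≈ -0.25000
t(A) = 176 - 11*A (t(A) = (-16 + A)*(-11) = 176 - 11*A)
v(h) = h + h² + h*(18 + 2*h) (v(h) = (h² + (18 + 2*h)*h) + h = (h² + h*(18 + 2*h)) + h = h + h² + h*(18 + 2*h))
R(v(f))*t(-16) = (-(19 + 3*(-¼))/4)*(176 - 11*(-16)) = (-(19 - ¾)/4)*(176 + 176) = -¼*73/4*352 = -73/16*352 = -1606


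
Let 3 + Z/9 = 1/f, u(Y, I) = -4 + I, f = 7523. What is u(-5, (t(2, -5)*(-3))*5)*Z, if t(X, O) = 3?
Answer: 9952488/7523 ≈ 1322.9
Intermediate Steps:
Z = -203112/7523 (Z = -27 + 9/7523 = -203112/7523 ≈ -26.999)
u(-5, (t(2, -5)*(-3))*5)*Z = (-4 + (3*(-3))*5)*(-203112/7523) = (-4 - 9*5)*(-203112/7523) = (-4 - 45)*(-203112/7523) = -49*(-203112/7523) = 9952488/7523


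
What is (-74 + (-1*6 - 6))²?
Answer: 7396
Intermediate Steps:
(-74 + (-1*6 - 6))² = (-74 + (-6 - 6))² = (-74 - 12)² = (-86)² = 7396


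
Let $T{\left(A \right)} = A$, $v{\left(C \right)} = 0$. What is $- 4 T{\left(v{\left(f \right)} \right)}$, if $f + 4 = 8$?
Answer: $0$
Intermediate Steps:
$f = 4$ ($f = -4 + 8 = 4$)
$- 4 T{\left(v{\left(f \right)} \right)} = \left(-4\right) 0 = 0$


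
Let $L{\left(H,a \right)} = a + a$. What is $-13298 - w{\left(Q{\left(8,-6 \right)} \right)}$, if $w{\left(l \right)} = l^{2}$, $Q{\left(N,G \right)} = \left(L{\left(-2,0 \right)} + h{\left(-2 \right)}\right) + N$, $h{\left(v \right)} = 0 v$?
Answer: $-13362$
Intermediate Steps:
$L{\left(H,a \right)} = 2 a$
$h{\left(v \right)} = 0$
$Q{\left(N,G \right)} = N$ ($Q{\left(N,G \right)} = \left(2 \cdot 0 + 0\right) + N = \left(0 + 0\right) + N = 0 + N = N$)
$-13298 - w{\left(Q{\left(8,-6 \right)} \right)} = -13298 - 8^{2} = -13298 - 64 = -13362$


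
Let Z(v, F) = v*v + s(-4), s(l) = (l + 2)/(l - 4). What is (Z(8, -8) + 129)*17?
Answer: 13141/4 ≈ 3285.3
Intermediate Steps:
s(l) = (2 + l)/(-4 + l)
Z(v, F) = ¼ + v² (Z(v, F) = v*v + (2 - 4)/(-4 - 4) = v² - 2/(-8) = v² - ⅛*(-2) = v² + ¼ = ¼ + v²)
(Z(8, -8) + 129)*17 = ((¼ + 8²) + 129)*17 = ((¼ + 64) + 129)*17 = (257/4 + 129)*17 = (773/4)*17 = 13141/4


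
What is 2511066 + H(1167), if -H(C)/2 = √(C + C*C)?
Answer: 2511066 - 8*√85191 ≈ 2.5087e+6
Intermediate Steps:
H(C) = -2*√(C + C²) (H(C) = -2*√(C + C*C) = -2*√(C + C²))
2511066 + H(1167) = 2511066 - 2*√1167*√(1 + 1167) = 2511066 - 2*4*√85191 = 2511066 - 8*√85191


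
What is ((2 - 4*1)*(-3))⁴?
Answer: 1296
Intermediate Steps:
((2 - 4*1)*(-3))⁴ = ((2 - 4)*(-3))⁴ = (-2*(-3))⁴ = 6⁴ = 1296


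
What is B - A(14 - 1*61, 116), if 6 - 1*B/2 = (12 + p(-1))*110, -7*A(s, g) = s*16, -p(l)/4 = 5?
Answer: 11652/7 ≈ 1664.6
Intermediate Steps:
p(l) = -20 (p(l) = -4*5 = -20)
A(s, g) = -16*s/7 (A(s, g) = -s*16/7 = -16*s/7)
B = 1772 (B = 12 - 2*(12 - 20)*110 = 12 - (-16)*110 = 12 - 2*(-880) = 12 + 1760 = 1772)
B - A(14 - 1*61, 116) = 1772 - (-16)*(14 - 1*61)/7 = 1772 - (-16)*(14 - 61)/7 = 1772 - (-16)*(-47)/7 = 1772 - 1*752/7 = 1772 - 752/7 = 11652/7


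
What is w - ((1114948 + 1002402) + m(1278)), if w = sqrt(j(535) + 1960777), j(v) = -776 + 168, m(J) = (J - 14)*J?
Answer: -3732742 + sqrt(1960169) ≈ -3.7313e+6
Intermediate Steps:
m(J) = J*(-14 + J) (m(J) = (-14 + J)*J = J*(-14 + J))
j(v) = -608
w = sqrt(1960169) (w = sqrt(-608 + 1960777) = sqrt(1960169) ≈ 1400.1)
w - ((1114948 + 1002402) + m(1278)) = sqrt(1960169) - ((1114948 + 1002402) + 1278*(-14 + 1278)) = sqrt(1960169) - (2117350 + 1278*1264) = sqrt(1960169) - (2117350 + 1615392) = sqrt(1960169) - 1*3732742 = sqrt(1960169) - 3732742 = -3732742 + sqrt(1960169)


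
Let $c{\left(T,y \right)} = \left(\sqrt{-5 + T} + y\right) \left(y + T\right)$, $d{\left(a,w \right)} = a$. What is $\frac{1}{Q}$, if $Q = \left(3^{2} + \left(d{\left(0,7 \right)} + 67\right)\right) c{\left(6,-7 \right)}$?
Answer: $\frac{1}{456} \approx 0.002193$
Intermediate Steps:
$c{\left(T,y \right)} = \left(T + y\right) \left(y + \sqrt{-5 + T}\right)$ ($c{\left(T,y \right)} = \left(y + \sqrt{-5 + T}\right) \left(T + y\right) = \left(T + y\right) \left(y + \sqrt{-5 + T}\right)$)
$Q = 456$ ($Q = \left(3^{2} + \left(0 + 67\right)\right) \left(\left(-7\right)^{2} + 6 \left(-7\right) + 6 \sqrt{-5 + 6} - 7 \sqrt{-5 + 6}\right) = \left(9 + 67\right) \left(49 - 42 + 6 \sqrt{1} - 7 \sqrt{1}\right) = 76 \left(49 - 42 + 6 \cdot 1 - 7\right) = 76 \left(49 - 42 + 6 - 7\right) = 76 \cdot 6 = 456$)
$\frac{1}{Q} = \frac{1}{456}$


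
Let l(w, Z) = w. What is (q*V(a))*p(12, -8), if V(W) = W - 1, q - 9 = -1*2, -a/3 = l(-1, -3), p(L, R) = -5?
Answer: -70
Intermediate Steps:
a = 3 (a = -3*(-1) = 3)
q = 7 (q = 9 - 1*2 = 9 - 2 = 7)
V(W) = -1 + W
(q*V(a))*p(12, -8) = (7*(-1 + 3))*(-5) = (7*2)*(-5) = 14*(-5) = -70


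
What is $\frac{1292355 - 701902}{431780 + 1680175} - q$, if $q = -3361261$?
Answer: $\frac{7098832565708}{2111955} \approx 3.3613 \cdot 10^{6}$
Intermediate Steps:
$\frac{1292355 - 701902}{431780 + 1680175} - q = \frac{1292355 - 701902}{431780 + 1680175} - -3361261 = \frac{590453}{2111955} + 3361261 = \frac{7098832565708}{2111955}$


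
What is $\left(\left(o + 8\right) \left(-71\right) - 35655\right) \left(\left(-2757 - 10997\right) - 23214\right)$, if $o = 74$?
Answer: $1533321736$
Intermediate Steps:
$\left(\left(o + 8\right) \left(-71\right) - 35655\right) \left(\left(-2757 - 10997\right) - 23214\right) = \left(\left(74 + 8\right) \left(-71\right) - 35655\right) \left(\left(-2757 - 10997\right) - 23214\right) = \left(82 \left(-71\right) - 35655\right) \left(\left(-2757 - 10997\right) - 23214\right) = \left(-5822 - 35655\right) \left(-13754 - 23214\right) = \left(-41477\right) \left(-36968\right) = 1533321736$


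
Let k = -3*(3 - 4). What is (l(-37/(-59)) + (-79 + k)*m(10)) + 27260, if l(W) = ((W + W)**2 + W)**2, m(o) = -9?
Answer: 338666196065/12117361 ≈ 27949.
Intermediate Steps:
k = 3 (k = -3*(-1) = 3)
l(W) = (W + 4*W**2)**2 (l(W) = ((2*W)**2 + W)**2 = (4*W**2 + W)**2 = (W + 4*W**2)**2)
(l(-37/(-59)) + (-79 + k)*m(10)) + 27260 = ((-37/(-59))**2*(1 + 4*(-37/(-59)))**2 + (-79 + 3)*(-9)) + 27260 = ((-37*(-1/59))**2*(1 + 4*(-37*(-1/59)))**2 - 76*(-9)) + 27260 = ((37/59)**2*(1 + 4*(37/59))**2 + 684) + 27260 = (1369*(1 + 148/59)**2/3481 + 684) + 27260 = (1369*(207/59)**2/3481 + 684) + 27260 = ((1369/3481)*(42849/3481) + 684) + 27260 = (58660281/12117361 + 684) + 27260 = 8346935205/12117361 + 27260 = 338666196065/12117361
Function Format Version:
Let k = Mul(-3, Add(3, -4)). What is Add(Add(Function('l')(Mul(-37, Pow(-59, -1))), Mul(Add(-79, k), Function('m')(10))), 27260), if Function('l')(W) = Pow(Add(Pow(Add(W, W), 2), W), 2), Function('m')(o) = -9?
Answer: Rational(338666196065, 12117361) ≈ 27949.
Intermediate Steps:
k = 3 (k = Mul(-3, -1) = 3)
Function('l')(W) = Pow(Add(W, Mul(4, Pow(W, 2))), 2) (Function('l')(W) = Pow(Add(Pow(Mul(2, W), 2), W), 2) = Pow(Add(Mul(4, Pow(W, 2)), W), 2) = Pow(Add(W, Mul(4, Pow(W, 2))), 2))
Add(Add(Function('l')(Mul(-37, Pow(-59, -1))), Mul(Add(-79, k), Function('m')(10))), 27260) = Add(Add(Mul(Pow(Mul(-37, Pow(-59, -1)), 2), Pow(Add(1, Mul(4, Mul(-37, Pow(-59, -1)))), 2)), Mul(Add(-79, 3), -9)), 27260) = Add(Add(Mul(Pow(Mul(-37, Rational(-1, 59)), 2), Pow(Add(1, Mul(4, Mul(-37, Rational(-1, 59)))), 2)), Mul(-76, -9)), 27260) = Add(Add(Mul(Pow(Rational(37, 59), 2), Pow(Add(1, Mul(4, Rational(37, 59))), 2)), 684), 27260) = Add(Add(Mul(Rational(1369, 3481), Pow(Add(1, Rational(148, 59)), 2)), 684), 27260) = Add(Add(Mul(Rational(1369, 3481), Pow(Rational(207, 59), 2)), 684), 27260) = Add(Add(Mul(Rational(1369, 3481), Rational(42849, 3481)), 684), 27260) = Add(Add(Rational(58660281, 12117361), 684), 27260) = Add(Rational(8346935205, 12117361), 27260) = Rational(338666196065, 12117361)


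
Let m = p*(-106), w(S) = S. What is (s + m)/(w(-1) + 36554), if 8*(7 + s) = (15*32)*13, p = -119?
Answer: 1217/3323 ≈ 0.36624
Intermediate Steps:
m = 12614 (m = -119*(-106) = 12614)
s = 773 (s = -7 + ((15*32)*13)/8 = -7 + (480*13)/8 = -7 + (⅛)*6240 = -7 + 780 = 773)
(s + m)/(w(-1) + 36554) = (773 + 12614)/(-1 + 36554) = 13387/36553 = 13387*(1/36553) = 1217/3323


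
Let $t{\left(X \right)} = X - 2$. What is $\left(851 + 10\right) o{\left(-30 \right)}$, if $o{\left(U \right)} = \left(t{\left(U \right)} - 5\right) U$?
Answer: $955710$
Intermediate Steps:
$t{\left(X \right)} = -2 + X$
$o{\left(U \right)} = U \left(-7 + U\right)$ ($o{\left(U \right)} = \left(\left(-2 + U\right) - 5\right) U = \left(-7 + U\right) U = U \left(-7 + U\right)$)
$\left(851 + 10\right) o{\left(-30 \right)} = \left(851 + 10\right) \left(- 30 \left(-7 - 30\right)\right) = 861 \left(\left(-30\right) \left(-37\right)\right) = 861 \cdot 1110 = 955710$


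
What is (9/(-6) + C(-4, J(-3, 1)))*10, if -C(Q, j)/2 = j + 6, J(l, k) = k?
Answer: -155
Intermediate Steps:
C(Q, j) = -12 - 2*j (C(Q, j) = -2*(j + 6) = -2*(6 + j) = -12 - 2*j)
(9/(-6) + C(-4, J(-3, 1)))*10 = (9/(-6) + (-12 - 2*1))*10 = (9*(-⅙) + (-12 - 2))*10 = (-3/2 - 14)*10 = -31/2*10 = -155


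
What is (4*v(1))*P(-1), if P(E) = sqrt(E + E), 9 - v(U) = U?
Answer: 32*I*sqrt(2) ≈ 45.255*I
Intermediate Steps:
v(U) = 9 - U
P(E) = sqrt(2)*sqrt(E) (P(E) = sqrt(2*E) = sqrt(2)*sqrt(E))
(4*v(1))*P(-1) = (4*(9 - 1*1))*(sqrt(2)*sqrt(-1)) = (4*(9 - 1))*(sqrt(2)*I) = (4*8)*(I*sqrt(2)) = 32*(I*sqrt(2)) = 32*I*sqrt(2)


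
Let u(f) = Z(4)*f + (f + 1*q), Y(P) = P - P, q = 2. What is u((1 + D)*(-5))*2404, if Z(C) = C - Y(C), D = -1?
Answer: 4808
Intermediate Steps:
Y(P) = 0
Z(C) = C (Z(C) = C - 1*0 = C + 0 = C)
u(f) = 2 + 5*f (u(f) = 4*f + (f + 1*2) = 4*f + (f + 2) = 4*f + (2 + f) = 2 + 5*f)
u((1 + D)*(-5))*2404 = (2 + 5*((1 - 1)*(-5)))*2404 = (2 + 5*(0*(-5)))*2404 = (2 + 5*0)*2404 = (2 + 0)*2404 = 2*2404 = 4808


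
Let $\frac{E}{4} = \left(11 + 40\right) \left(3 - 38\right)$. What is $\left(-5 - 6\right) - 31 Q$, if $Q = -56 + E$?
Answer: $223065$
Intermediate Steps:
$E = -7140$ ($E = 4 \left(11 + 40\right) \left(3 - 38\right) = 4 \cdot 51 \left(-35\right) = 4 \left(-1785\right) = -7140$)
$Q = -7196$ ($Q = -56 - 7140 = -7196$)
$\left(-5 - 6\right) - 31 Q = \left(-5 - 6\right) - -223076 = \left(-5 - 6\right) + 223076 = -11 + 223076 = 223065$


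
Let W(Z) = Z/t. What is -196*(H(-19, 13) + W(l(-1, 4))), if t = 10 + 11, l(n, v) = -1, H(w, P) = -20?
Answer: 11788/3 ≈ 3929.3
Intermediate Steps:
t = 21
W(Z) = Z/21
-196*(H(-19, 13) + W(l(-1, 4))) = -196*(-20 + (1/21)*(-1)) = -196*(-20 - 1/21) = -196*(-421/21) = 11788/3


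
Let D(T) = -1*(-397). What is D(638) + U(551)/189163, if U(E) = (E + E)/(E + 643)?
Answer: 44833334018/112930311 ≈ 397.00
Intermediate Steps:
D(T) = 397
U(E) = 2*E/(643 + E) (U(E) = (2*E)/(643 + E) = 2*E/(643 + E))
D(638) + U(551)/189163 = 397 + (2*551/(643 + 551))/189163 = 397 + (2*551/1194)*(1/189163) = 397 + (2*551*(1/1194))*(1/189163) = 397 + (551/597)*(1/189163) = 397 + 551/112930311 = 44833334018/112930311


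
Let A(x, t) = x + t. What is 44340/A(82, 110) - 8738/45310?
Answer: 83640321/362480 ≈ 230.74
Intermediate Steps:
A(x, t) = t + x
44340/A(82, 110) - 8738/45310 = 44340/(110 + 82) - 8738/45310 = 44340/192 - 8738*1/45310 = 44340*(1/192) - 4369/22655 = 3695/16 - 4369/22655 = 83640321/362480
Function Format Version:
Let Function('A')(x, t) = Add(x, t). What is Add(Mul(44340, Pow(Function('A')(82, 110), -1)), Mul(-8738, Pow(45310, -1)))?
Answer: Rational(83640321, 362480) ≈ 230.74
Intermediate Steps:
Function('A')(x, t) = Add(t, x)
Add(Mul(44340, Pow(Function('A')(82, 110), -1)), Mul(-8738, Pow(45310, -1))) = Add(Mul(44340, Pow(Add(110, 82), -1)), Mul(-8738, Pow(45310, -1))) = Add(Mul(44340, Pow(192, -1)), Mul(-8738, Rational(1, 45310))) = Add(Mul(44340, Rational(1, 192)), Rational(-4369, 22655)) = Add(Rational(3695, 16), Rational(-4369, 22655)) = Rational(83640321, 362480)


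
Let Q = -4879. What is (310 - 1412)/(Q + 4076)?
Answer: 1102/803 ≈ 1.3724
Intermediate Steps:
(310 - 1412)/(Q + 4076) = (310 - 1412)/(-4879 + 4076) = -1102/(-803) = -1102*(-1/803) = 1102/803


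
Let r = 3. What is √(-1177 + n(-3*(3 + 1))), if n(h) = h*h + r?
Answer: I*√1030 ≈ 32.094*I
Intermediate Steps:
n(h) = 3 + h² (n(h) = h*h + 3 = h² + 3 = 3 + h²)
√(-1177 + n(-3*(3 + 1))) = √(-1177 + (3 + (-3*(3 + 1))²)) = √(-1177 + (3 + (-3*4)²)) = √(-1177 + (3 + (-12)²)) = √(-1177 + (3 + 144)) = √(-1177 + 147) = √(-1030) = I*√1030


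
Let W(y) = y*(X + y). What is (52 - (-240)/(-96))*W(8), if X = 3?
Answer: 4356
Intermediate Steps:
W(y) = y*(3 + y)
(52 - (-240)/(-96))*W(8) = (52 - (-240)/(-96))*(8*(3 + 8)) = (52 - (-240)*(-1)/96)*(8*11) = (52 - 1*5/2)*88 = (52 - 5/2)*88 = (99/2)*88 = 4356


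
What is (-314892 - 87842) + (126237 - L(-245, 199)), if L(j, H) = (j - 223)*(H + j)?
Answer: -298025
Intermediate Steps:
L(j, H) = (-223 + j)*(H + j)
(-314892 - 87842) + (126237 - L(-245, 199)) = (-314892 - 87842) + (126237 - ((-245)² - 223*199 - 223*(-245) + 199*(-245))) = -402734 + (126237 - (60025 - 44377 + 54635 - 48755)) = -402734 + (126237 - 1*21528) = -402734 + (126237 - 21528) = -402734 + 104709 = -298025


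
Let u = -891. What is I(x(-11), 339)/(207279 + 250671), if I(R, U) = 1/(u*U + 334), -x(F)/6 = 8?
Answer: -1/138170384250 ≈ -7.2374e-12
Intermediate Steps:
x(F) = -48 (x(F) = -6*8 = -48)
I(R, U) = 1/(334 - 891*U) (I(R, U) = 1/(-891*U + 334) = 1/(334 - 891*U))
I(x(-11), 339)/(207279 + 250671) = 1/((334 - 891*339)*(207279 + 250671)) = 1/((334 - 302049)*457950) = (1/457950)/(-301715) = -1/301715*1/457950 = -1/138170384250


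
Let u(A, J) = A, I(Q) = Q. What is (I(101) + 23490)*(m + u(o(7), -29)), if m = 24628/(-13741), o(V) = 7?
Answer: 1688148369/13741 ≈ 1.2285e+5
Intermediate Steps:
m = -24628/13741 (m = 24628*(-1/13741) = -24628/13741 ≈ -1.7923)
(I(101) + 23490)*(m + u(o(7), -29)) = (101 + 23490)*(-24628/13741 + 7) = 23591*(71559/13741) = 1688148369/13741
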